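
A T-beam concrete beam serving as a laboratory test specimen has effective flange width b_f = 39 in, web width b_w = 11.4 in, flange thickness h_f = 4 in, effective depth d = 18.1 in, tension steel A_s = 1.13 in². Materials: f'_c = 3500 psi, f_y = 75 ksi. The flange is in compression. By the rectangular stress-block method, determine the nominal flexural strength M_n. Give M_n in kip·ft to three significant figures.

M_n ≈ 125 kip·ft

Tension: T = A_s f_y = 1.13 × 75 = 84.75 kips.
Try a within the flange: a = T/(0.85 f'_c b_f) = 84.75/(0.85 × 3.5 × 39) = 0.730 in.
Since a = 0.730 ≤ h_f = 4 in, the stress block lies entirely in the flange; analyse as a rectangular beam of width b_f.
M_n = T(d − a/2) = 84.75 × (18.1 − 0.365) = 1503.0 kip·in.
M_n = 1503.0/12 = 125.25 kip·ft.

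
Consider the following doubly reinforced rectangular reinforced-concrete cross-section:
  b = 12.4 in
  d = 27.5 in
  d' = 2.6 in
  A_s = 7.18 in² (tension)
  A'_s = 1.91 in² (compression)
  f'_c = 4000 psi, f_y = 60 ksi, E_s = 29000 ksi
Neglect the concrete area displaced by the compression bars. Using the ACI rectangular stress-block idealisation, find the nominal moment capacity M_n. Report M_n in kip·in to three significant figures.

M_n ≈ 10400 kip·in

Assume both steels yield.
a = (A_s − A'_s) f_y/(0.85 f'_c b) = (7.18 − 1.91) × 60/(0.85 × 4 × 12.4) = 7.500 in.
c = a/β₁ = 7.500/0.85 = 8.824 in; ε'_s = 0.003(c − d')/c = 0.0021 ≥ ε_y = 0.0021, so the compression steel yields.
M_n = (A_s − A'_s) f_y (d − a/2) + A'_s f_y (d − d') = 316.2 × (27.5 − 3.75) + 114.6 × (27.5 − 2.6) = 7509.8 + 2853.5 = 10363.3 kip·in.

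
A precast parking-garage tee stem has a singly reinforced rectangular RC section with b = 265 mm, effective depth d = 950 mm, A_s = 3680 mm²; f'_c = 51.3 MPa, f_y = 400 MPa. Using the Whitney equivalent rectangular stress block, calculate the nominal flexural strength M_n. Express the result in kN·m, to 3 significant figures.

M_n ≈ 1300 kN·m

T = A_s f_y = 3680 × 400 = 1472000 N = 1472 kN.
From C = T: a = T/(0.85 f'_c b) = 1472000/(0.85 × 51.3 × 265) = 127.39 mm.
M_n = T(d − a/2) = 1472 kN × (950 − 63.695) mm = 1304.64 kN·m.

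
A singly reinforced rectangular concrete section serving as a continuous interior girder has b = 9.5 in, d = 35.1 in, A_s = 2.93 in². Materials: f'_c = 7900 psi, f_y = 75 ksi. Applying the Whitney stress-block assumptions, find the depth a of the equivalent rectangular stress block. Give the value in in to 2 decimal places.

a ≈ 3.44 in

T = A_s f_y = 2.93 × 75 = 219.75 kips.
a = T/(0.85 f'_c b) = 219.75/(0.85 × 7.9 × 9.5) = 3.44 in.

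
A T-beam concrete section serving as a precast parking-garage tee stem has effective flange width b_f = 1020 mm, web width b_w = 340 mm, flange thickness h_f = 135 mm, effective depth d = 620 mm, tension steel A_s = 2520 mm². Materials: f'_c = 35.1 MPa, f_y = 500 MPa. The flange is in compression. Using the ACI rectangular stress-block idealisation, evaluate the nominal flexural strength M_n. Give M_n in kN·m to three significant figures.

Tension: T = A_s f_y = 2520 × 500 = 1260000 N.
Try a within the flange: a = T/(0.85 f'_c b_f) = 1260000/(0.85 × 35.1 × 1020) = 41.40 mm.
Since a = 41.40 ≤ h_f = 135 mm, the stress block lies entirely in the flange; analyse as a rectangular beam of width b_f.
M_n = T(d − a/2) = 1260000 × (620 − 20.7) = 755.12 × 10⁶ N·mm.
M_n = 755.12 kN·m.

M_n ≈ 755 kN·m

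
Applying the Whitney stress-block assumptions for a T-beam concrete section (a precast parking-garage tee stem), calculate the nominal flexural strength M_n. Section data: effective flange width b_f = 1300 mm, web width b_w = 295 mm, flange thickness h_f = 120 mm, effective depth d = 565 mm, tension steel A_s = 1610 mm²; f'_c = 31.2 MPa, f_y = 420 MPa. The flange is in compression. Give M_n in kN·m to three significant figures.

M_n ≈ 375 kN·m

Tension: T = A_s f_y = 1610 × 420 = 676200 N.
Try a within the flange: a = T/(0.85 f'_c b_f) = 676200/(0.85 × 31.2 × 1300) = 19.61 mm.
Since a = 19.61 ≤ h_f = 120 mm, the stress block lies entirely in the flange; analyse as a rectangular beam of width b_f.
M_n = T(d − a/2) = 676200 × (565 − 9.805) = 375.42 × 10⁶ N·mm.
M_n = 375.42 kN·m.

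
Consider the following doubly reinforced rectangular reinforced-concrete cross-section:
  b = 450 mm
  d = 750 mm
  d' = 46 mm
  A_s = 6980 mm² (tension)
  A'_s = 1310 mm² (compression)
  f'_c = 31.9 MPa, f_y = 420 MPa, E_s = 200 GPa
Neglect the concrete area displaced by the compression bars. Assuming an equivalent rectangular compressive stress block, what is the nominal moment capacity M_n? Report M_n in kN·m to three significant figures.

Assume both tension and compression steel yield.
Net tension couple steel: A_s − A'_s = 5670 mm².
a = (A_s − A'_s) f_y / (0.85 f'_c b) = 2381400/(0.85 × 31.9 × 450) = 195.17 mm.
c = a/β₁ = 195.17/0.822 = 237.43 mm; ε'_s = 0.003(c − d')/c = 0.0024 ≥ f_y/E_s = 0.0021, so compression steel does yield.
M_n = (A_s − A'_s) f_y (d − a/2) + A'_s f_y (d − d') = [2381400 × (750 − 97.585) + 550200 × (750 − 46)] × 10⁻⁶ = 1553.66 + 387.34 = 1941.00 kN·m.

M_n ≈ 1940 kN·m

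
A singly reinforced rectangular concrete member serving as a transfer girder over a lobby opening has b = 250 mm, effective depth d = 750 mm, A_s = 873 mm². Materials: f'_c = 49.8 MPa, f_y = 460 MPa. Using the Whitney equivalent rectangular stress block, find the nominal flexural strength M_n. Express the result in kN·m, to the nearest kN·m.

T = A_s f_y = 873 × 460 = 401580 N = 401.58 kN.
From C = T: a = T/(0.85 f'_c b) = 401580/(0.85 × 49.8 × 250) = 37.95 mm.
M_n = T(d − a/2) = 401.58 kN × (750 − 18.975) mm = 293.57 kN·m.

M_n ≈ 294 kN·m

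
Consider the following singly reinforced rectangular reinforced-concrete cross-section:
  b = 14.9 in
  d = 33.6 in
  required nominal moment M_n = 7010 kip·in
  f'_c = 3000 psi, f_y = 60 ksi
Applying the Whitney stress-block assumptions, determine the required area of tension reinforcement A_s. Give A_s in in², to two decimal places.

A_s ≈ 3.82 in²

From M_n = 0.85 f'_c a b (d − a/2):
a = d − √(d² − 2M_n/(0.85 f'_c b)) = 33.6 − √(33.6² − 2 × 7010/(0.85 × 3 × 14.9)) = 6.033 in.
A_s = 0.85 f'_c a b / f_y = 0.85 × 3 × 6.033 × 14.9 / 60 = 3.820 in².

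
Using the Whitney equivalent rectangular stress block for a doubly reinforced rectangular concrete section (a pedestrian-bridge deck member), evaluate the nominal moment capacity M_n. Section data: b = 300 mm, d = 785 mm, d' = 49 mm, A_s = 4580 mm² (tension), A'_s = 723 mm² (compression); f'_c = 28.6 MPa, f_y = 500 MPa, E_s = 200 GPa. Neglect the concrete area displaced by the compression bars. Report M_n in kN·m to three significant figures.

M_n ≈ 1520 kN·m

Assume both tension and compression steel yield.
Net tension couple steel: A_s − A'_s = 3857 mm².
a = (A_s − A'_s) f_y / (0.85 f'_c b) = 1928500/(0.85 × 28.6 × 300) = 264.43 mm.
c = a/β₁ = 264.43/0.846 = 312.57 mm; ε'_s = 0.003(c − d')/c = 0.0025 ≥ f_y/E_s = 0.0025, so compression steel does yield.
M_n = (A_s − A'_s) f_y (d − a/2) + A'_s f_y (d − d') = [1928500 × (785 − 132.215) + 361500 × (785 − 49)] × 10⁻⁶ = 1258.90 + 266.06 = 1524.96 kN·m.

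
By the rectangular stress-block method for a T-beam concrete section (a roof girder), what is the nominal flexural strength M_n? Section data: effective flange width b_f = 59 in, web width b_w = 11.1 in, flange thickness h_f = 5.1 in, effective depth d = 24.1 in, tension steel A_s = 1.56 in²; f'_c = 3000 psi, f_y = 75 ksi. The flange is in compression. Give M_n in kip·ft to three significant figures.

Tension: T = A_s f_y = 1.56 × 75 = 117 kips.
Try a within the flange: a = T/(0.85 f'_c b_f) = 117/(0.85 × 3 × 59) = 0.778 in.
Since a = 0.778 ≤ h_f = 5.1 in, the stress block lies entirely in the flange; analyse as a rectangular beam of width b_f.
M_n = T(d − a/2) = 117 × (24.1 − 0.389) = 2774.2 kip·in.
M_n = 2774.2/12 = 231.18 kip·ft.

M_n ≈ 231 kip·ft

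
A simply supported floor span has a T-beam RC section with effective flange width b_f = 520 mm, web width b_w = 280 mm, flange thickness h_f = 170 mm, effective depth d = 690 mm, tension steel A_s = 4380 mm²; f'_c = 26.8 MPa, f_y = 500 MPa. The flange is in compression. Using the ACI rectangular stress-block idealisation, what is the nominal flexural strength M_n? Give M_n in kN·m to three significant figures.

Tension: T = A_s f_y = 4380 × 500 = 2190000 N.
Try a within the flange: a = T/(0.85 f'_c b_f) = 2190000/(0.85 × 26.8 × 520) = 184.88 mm.
a = 184.88 > h_f = 170 mm: the block extends into the web. Split into flange-overhang and web parts.
C_f = 0.85 f'_c (b_f − b_w) h_f = 0.85 × 26.8 × (520 − 280) × 170 = 929424 N.
Remaining web compression depth: a_w = (T − C_f)/(0.85 f'_c b_w) = (2190000 − 929424)/(0.85 × 26.8 × 280) = 197.63 mm.
M_n = C_f(d − h_f/2) + (T − C_f)(d − a_w/2) = 929424 × (690 − 85) + 1260576 × (690 − 98.815) = 562.30 + 745.23 = 1307.53 × 10⁶ N·mm.
M_n = 1307.53 kN·m.

M_n ≈ 1310 kN·m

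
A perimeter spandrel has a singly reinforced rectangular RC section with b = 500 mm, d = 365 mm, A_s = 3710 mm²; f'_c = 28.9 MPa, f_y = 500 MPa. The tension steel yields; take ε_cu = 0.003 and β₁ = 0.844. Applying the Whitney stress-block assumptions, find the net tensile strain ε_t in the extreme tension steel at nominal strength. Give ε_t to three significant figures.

a = A_s f_y/(0.85 f'_c b) = 151.03 mm.
β₁ = 0.844, so c = a/β₁ = 151.03/0.844 = 178.95 mm.
From the linear strain diagram with ε_cu = 0.003: ε_t = 0.003 (d − c)/c = 0.003 × (365 − 178.95)/178.95 = 0.00312.
ε_t < 0.004 — the section is over-reinforced for flexure under ACI limits.

ε_t ≈ 0.00312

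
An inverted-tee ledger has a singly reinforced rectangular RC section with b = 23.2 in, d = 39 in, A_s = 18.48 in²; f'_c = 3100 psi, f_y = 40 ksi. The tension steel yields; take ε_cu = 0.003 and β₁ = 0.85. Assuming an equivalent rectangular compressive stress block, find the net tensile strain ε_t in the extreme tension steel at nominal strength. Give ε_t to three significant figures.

ε_t ≈ 0.00522

a = A_s f_y/(0.85 f'_c b) = 12.092 in.
β₁ = 0.85, so c = a/β₁ = 12.092/0.85 = 14.226 in.
From the linear strain diagram with ε_cu = 0.003: ε_t = 0.003 (d − c)/c = 0.003 × (39 − 14.226)/14.226 = 0.00522.
Since ε_t ≥ 0.005, the section is tension-controlled.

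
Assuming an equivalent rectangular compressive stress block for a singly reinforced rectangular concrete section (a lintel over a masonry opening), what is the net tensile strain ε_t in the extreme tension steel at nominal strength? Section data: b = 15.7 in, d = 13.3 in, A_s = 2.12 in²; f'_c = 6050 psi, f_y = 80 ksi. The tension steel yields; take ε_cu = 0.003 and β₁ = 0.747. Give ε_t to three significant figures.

a = A_s f_y/(0.85 f'_c b) = 2.101 in.
β₁ = 0.747, so c = a/β₁ = 2.101/0.747 = 2.813 in.
From the linear strain diagram with ε_cu = 0.003: ε_t = 0.003 (d − c)/c = 0.003 × (13.3 − 2.813)/2.813 = 0.0112.
Since ε_t ≥ 0.005, the section is tension-controlled.

ε_t ≈ 0.0112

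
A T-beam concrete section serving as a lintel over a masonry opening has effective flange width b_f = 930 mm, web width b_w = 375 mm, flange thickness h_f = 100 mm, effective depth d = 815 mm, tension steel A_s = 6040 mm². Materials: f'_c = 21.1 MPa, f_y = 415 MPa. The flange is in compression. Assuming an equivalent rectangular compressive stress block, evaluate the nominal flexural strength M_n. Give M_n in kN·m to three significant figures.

M_n ≈ 1820 kN·m

Tension: T = A_s f_y = 6040 × 415 = 2506600 N.
Try a within the flange: a = T/(0.85 f'_c b_f) = 2506600/(0.85 × 21.1 × 930) = 150.28 mm.
a = 150.28 > h_f = 100 mm: the block extends into the web. Split into flange-overhang and web parts.
C_f = 0.85 f'_c (b_f − b_w) h_f = 0.85 × 21.1 × (930 − 375) × 100 = 995393 N.
Remaining web compression depth: a_w = (T − C_f)/(0.85 f'_c b_w) = (2506600 − 995393)/(0.85 × 21.1 × 375) = 224.69 mm.
M_n = C_f(d − h_f/2) + (T − C_f)(d − a_w/2) = 995393 × (815 − 50) + 1511207 × (815 − 112.345) = 761.48 + 1061.86 = 1823.34 × 10⁶ N·mm.
M_n = 1823.34 kN·m.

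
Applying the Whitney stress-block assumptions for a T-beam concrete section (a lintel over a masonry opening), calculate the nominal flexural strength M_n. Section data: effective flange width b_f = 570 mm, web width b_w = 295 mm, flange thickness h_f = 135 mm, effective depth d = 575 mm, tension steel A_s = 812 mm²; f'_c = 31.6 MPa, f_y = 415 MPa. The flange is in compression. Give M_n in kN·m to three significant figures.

M_n ≈ 190 kN·m

Tension: T = A_s f_y = 812 × 415 = 336980 N.
Try a within the flange: a = T/(0.85 f'_c b_f) = 336980/(0.85 × 31.6 × 570) = 22.01 mm.
Since a = 22.01 ≤ h_f = 135 mm, the stress block lies entirely in the flange; analyse as a rectangular beam of width b_f.
M_n = T(d − a/2) = 336980 × (575 − 11.005) = 190.06 × 10⁶ N·mm.
M_n = 190.06 kN·m.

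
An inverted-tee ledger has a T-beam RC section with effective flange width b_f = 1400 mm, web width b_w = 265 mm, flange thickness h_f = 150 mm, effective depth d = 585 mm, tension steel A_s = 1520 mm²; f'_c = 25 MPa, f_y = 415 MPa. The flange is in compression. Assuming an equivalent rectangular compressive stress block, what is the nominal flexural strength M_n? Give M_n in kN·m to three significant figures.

M_n ≈ 362 kN·m

Tension: T = A_s f_y = 1520 × 415 = 630800 N.
Try a within the flange: a = T/(0.85 f'_c b_f) = 630800/(0.85 × 25 × 1400) = 21.20 mm.
Since a = 21.20 ≤ h_f = 150 mm, the stress block lies entirely in the flange; analyse as a rectangular beam of width b_f.
M_n = T(d − a/2) = 630800 × (585 − 10.6) = 362.33 × 10⁶ N·mm.
M_n = 362.33 kN·m.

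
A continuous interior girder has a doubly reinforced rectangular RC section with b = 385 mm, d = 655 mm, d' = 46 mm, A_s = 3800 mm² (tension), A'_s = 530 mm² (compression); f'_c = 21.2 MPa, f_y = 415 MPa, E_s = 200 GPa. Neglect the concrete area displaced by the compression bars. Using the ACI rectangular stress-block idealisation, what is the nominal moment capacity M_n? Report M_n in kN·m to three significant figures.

Assume both tension and compression steel yield.
Net tension couple steel: A_s − A'_s = 3270 mm².
a = (A_s − A'_s) f_y / (0.85 f'_c b) = 1357050/(0.85 × 21.2 × 385) = 195.61 mm.
c = a/β₁ = 195.61/0.85 = 230.13 mm; ε'_s = 0.003(c − d')/c = 0.0024 ≥ f_y/E_s = 0.0021, so compression steel does yield.
M_n = (A_s − A'_s) f_y (d − a/2) + A'_s f_y (d − d') = [1357050 × (655 − 97.805) + 219950 × (655 − 46)] × 10⁻⁶ = 756.14 + 133.95 = 890.09 kN·m.

M_n ≈ 890 kN·m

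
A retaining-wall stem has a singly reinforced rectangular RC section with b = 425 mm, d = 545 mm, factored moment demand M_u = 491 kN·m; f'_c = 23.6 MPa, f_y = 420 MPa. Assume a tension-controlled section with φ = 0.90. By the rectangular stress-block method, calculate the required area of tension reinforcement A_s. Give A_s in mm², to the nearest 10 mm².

M_n = M_u/φ = 491/0.90 = 545.556 kN·m.
With M_n = 0.85 f'_c a b (d − a/2), solve the quadratic for a:
a = d − √(d² − 2M_n/(0.85 f'_c b)) = 545 − √(545² − 2 × 545.556×10⁶/(0.85 × 23.6 × 425)) = 133.85 mm.
A_s = 0.85 f'_c a b / f_y = 0.85 × 23.6 × 133.85 × 425 / 420 = 2717.0 mm².

A_s ≈ 2720 mm²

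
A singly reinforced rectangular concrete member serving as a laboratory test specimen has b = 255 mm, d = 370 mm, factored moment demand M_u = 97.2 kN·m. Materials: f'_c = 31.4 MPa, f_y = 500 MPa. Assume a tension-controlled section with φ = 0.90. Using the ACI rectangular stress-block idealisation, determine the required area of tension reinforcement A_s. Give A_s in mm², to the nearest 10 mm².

M_n = M_u/φ = 97.2/0.90 = 108 kN·m.
With M_n = 0.85 f'_c a b (d − a/2), solve the quadratic for a:
a = d − √(d² − 2M_n/(0.85 f'_c b)) = 370 − √(370² − 2 × 108×10⁶/(0.85 × 31.4 × 255)) = 45.71 mm.
A_s = 0.85 f'_c a b / f_y = 0.85 × 31.4 × 45.71 × 255 / 500 = 622.2 mm².

A_s ≈ 620 mm²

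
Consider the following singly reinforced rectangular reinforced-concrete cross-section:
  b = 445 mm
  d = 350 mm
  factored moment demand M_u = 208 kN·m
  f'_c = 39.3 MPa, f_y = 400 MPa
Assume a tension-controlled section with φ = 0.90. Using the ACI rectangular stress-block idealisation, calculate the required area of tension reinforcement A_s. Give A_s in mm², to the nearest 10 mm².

A_s ≈ 1770 mm²

M_n = M_u/φ = 208/0.90 = 231.111 kN·m.
With M_n = 0.85 f'_c a b (d − a/2), solve the quadratic for a:
a = d − √(d² − 2M_n/(0.85 f'_c b)) = 350 − √(350² − 2 × 231.111×10⁶/(0.85 × 39.3 × 445)) = 47.67 mm.
A_s = 0.85 f'_c a b / f_y = 0.85 × 39.3 × 47.67 × 445 / 400 = 1771.6 mm².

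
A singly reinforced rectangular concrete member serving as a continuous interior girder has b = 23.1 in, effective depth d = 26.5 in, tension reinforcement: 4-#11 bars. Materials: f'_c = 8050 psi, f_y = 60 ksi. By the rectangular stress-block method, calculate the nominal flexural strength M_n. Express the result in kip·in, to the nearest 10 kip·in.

M_n ≈ 9480 kip·in

A_s = 4 × 1.56 = 6.24 in².
T = A_s f_y = 6.24 × 60 = 374.4 kips.
a = T/(0.85 f'_c b) = 374.4/(0.85 × 8.05 × 23.1) = 2.369 in.
M_n = T(d − a/2) = 374.4 × (26.5 − 1.1845) = 9478.1 kip·in.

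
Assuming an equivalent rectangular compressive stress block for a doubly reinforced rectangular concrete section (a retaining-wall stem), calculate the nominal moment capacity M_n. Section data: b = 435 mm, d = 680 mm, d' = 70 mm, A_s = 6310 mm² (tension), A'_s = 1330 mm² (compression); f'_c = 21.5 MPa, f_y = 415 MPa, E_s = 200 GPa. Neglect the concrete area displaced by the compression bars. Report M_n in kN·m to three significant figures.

M_n ≈ 1470 kN·m

Assume both tension and compression steel yield.
Net tension couple steel: A_s − A'_s = 4980 mm².
a = (A_s − A'_s) f_y / (0.85 f'_c b) = 2066700/(0.85 × 21.5 × 435) = 259.97 mm.
c = a/β₁ = 259.97/0.85 = 305.85 mm; ε'_s = 0.003(c − d')/c = 0.0023 ≥ f_y/E_s = 0.0021, so compression steel does yield.
M_n = (A_s − A'_s) f_y (d − a/2) + A'_s f_y (d − d') = [2066700 × (680 − 129.985) + 551950 × (680 − 70)] × 10⁻⁶ = 1136.72 + 336.69 = 1473.41 kN·m.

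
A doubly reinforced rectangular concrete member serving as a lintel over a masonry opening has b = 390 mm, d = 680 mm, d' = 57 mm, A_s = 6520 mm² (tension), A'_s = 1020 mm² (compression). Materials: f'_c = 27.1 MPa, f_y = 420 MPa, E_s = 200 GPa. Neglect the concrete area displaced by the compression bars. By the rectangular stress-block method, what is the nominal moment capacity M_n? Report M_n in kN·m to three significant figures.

M_n ≈ 1540 kN·m

Assume both tension and compression steel yield.
Net tension couple steel: A_s − A'_s = 5500 mm².
a = (A_s − A'_s) f_y / (0.85 f'_c b) = 2310000/(0.85 × 27.1 × 390) = 257.13 mm.
c = a/β₁ = 257.13/0.85 = 302.51 mm; ε'_s = 0.003(c − d')/c = 0.0024 ≥ f_y/E_s = 0.0021, so compression steel does yield.
M_n = (A_s − A'_s) f_y (d − a/2) + A'_s f_y (d − d') = [2310000 × (680 − 128.565) + 428400 × (680 − 57)] × 10⁻⁶ = 1273.81 + 266.89 = 1540.70 kN·m.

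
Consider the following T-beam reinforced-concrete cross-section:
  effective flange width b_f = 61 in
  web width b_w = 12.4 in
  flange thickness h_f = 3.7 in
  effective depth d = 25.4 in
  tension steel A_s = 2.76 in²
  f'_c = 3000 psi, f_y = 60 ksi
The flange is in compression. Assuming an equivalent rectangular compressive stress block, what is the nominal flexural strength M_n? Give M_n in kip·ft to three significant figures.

Tension: T = A_s f_y = 2.76 × 60 = 165.6 kips.
Try a within the flange: a = T/(0.85 f'_c b_f) = 165.6/(0.85 × 3 × 61) = 1.065 in.
Since a = 1.065 ≤ h_f = 3.7 in, the stress block lies entirely in the flange; analyse as a rectangular beam of width b_f.
M_n = T(d − a/2) = 165.6 × (25.4 − 0.5325) = 4118.1 kip·in.
M_n = 4118.1/12 = 343.18 kip·ft.

M_n ≈ 343 kip·ft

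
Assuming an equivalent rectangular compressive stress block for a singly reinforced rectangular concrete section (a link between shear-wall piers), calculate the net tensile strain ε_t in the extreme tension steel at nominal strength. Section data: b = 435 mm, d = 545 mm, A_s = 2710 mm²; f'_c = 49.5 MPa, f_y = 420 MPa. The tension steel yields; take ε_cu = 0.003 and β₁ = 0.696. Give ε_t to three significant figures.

ε_t ≈ 0.0153

a = A_s f_y/(0.85 f'_c b) = 62.19 mm.
β₁ = 0.696, so c = a/β₁ = 62.19/0.696 = 89.35 mm.
From the linear strain diagram with ε_cu = 0.003: ε_t = 0.003 (d − c)/c = 0.003 × (545 − 89.35)/89.35 = 0.0153.
Since ε_t ≥ 0.005, the section is tension-controlled.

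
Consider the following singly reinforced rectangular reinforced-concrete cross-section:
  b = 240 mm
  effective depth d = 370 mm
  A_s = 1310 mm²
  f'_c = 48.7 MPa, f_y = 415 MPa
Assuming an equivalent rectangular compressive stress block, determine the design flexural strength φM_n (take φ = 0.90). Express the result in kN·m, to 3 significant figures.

φM_n ≈ 168 kN·m

T = A_s f_y = 1310 × 415 = 543650 N = 543.65 kN.
From C = T: a = T/(0.85 f'_c b) = 543650/(0.85 × 48.7 × 240) = 54.72 mm.
M_n = T(d − a/2) = 543.65 kN × (370 − 27.36) mm = 186.28 kN·m.
φM_n = 0.90 × 186.28 = 167.65 kN·m.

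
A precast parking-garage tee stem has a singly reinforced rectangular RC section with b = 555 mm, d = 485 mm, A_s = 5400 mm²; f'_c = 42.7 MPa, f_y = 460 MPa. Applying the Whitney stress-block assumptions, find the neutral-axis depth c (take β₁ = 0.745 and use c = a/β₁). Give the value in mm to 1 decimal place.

T = A_s f_y = 5400 × 460 = 2484000 N = 2484 kN.
Setting C = 0.85 f'_c a b equal to T: a = 2484000/(0.85 × 42.7 × 555) = 123.314 mm.
With β₁ = 0.745, c = a/β₁ = 123.314/0.745 = 165.5 mm.

c ≈ 165.5 mm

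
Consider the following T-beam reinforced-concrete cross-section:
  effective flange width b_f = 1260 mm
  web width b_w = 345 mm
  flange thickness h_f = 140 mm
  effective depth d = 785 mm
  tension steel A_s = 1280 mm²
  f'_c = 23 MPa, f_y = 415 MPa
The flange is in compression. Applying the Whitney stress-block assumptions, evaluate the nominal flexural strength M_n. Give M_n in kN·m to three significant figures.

Tension: T = A_s f_y = 1280 × 415 = 531200 N.
Try a within the flange: a = T/(0.85 f'_c b_f) = 531200/(0.85 × 23 × 1260) = 21.56 mm.
Since a = 21.56 ≤ h_f = 140 mm, the stress block lies entirely in the flange; analyse as a rectangular beam of width b_f.
M_n = T(d − a/2) = 531200 × (785 − 10.78) = 411.27 × 10⁶ N·mm.
M_n = 411.27 kN·m.

M_n ≈ 411 kN·m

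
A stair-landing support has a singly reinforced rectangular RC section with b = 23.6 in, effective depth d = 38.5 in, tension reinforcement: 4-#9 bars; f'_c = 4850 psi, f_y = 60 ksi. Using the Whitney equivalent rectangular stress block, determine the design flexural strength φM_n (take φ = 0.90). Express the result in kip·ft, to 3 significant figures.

A_s = 4 × 1 = 4 in².
T = A_s f_y = 4 × 60 = 240 kips.
a = T/(0.85 f'_c b) = 240/(0.85 × 4.85 × 23.6) = 2.467 in.
M_n = T(d − a/2) = 240 × (38.5 − 1.2335) = 8944.0 kip·in = 8944.0/12 = 745.33 kip·ft.
φM_n = 0.90 × 745.33 = 670.80 kip·ft.

φM_n ≈ 671 kip·ft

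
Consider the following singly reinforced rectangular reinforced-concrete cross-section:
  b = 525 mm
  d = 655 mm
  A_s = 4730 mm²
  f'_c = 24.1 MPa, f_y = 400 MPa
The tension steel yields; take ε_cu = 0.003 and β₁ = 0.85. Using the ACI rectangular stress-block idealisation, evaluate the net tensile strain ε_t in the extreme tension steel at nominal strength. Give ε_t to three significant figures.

a = A_s f_y/(0.85 f'_c b) = 175.92 mm.
β₁ = 0.85, so c = a/β₁ = 175.92/0.85 = 206.96 mm.
From the linear strain diagram with ε_cu = 0.003: ε_t = 0.003 (d − c)/c = 0.003 × (655 − 206.96)/206.96 = 0.00649.
Since ε_t ≥ 0.005, the section is tension-controlled.

ε_t ≈ 0.00649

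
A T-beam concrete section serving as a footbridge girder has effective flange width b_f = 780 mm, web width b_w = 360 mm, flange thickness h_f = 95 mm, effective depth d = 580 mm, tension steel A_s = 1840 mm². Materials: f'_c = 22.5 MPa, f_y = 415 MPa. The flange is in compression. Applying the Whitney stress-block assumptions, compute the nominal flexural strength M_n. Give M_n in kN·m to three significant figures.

Tension: T = A_s f_y = 1840 × 415 = 763600 N.
Try a within the flange: a = T/(0.85 f'_c b_f) = 763600/(0.85 × 22.5 × 780) = 51.19 mm.
Since a = 51.19 ≤ h_f = 95 mm, the stress block lies entirely in the flange; analyse as a rectangular beam of width b_f.
M_n = T(d − a/2) = 763600 × (580 − 25.595) = 423.34 × 10⁶ N·mm.
M_n = 423.34 kN·m.

M_n ≈ 423 kN·m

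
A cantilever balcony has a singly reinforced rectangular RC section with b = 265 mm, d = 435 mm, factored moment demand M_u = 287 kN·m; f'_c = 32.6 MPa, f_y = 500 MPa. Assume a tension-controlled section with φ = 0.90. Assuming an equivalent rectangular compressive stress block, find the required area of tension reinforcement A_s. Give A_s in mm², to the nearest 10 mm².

M_n = M_u/φ = 287/0.90 = 318.889 kN·m.
With M_n = 0.85 f'_c a b (d − a/2), solve the quadratic for a:
a = d − √(d² − 2M_n/(0.85 f'_c b)) = 435 − √(435² − 2 × 318.889×10⁶/(0.85 × 32.6 × 265)) = 115.04 mm.
A_s = 0.85 f'_c a b / f_y = 0.85 × 32.6 × 115.04 × 265 / 500 = 1689.5 mm².

A_s ≈ 1690 mm²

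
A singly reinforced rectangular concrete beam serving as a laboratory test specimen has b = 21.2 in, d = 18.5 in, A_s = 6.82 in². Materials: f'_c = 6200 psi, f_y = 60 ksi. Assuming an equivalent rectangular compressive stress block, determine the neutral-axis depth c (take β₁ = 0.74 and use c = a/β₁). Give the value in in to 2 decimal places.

T = A_s f_y = 6.82 × 60 = 409.2 kips.
a = T/(0.85 f'_c b) = 409.2/(0.85 × 6.2 × 21.2) = 3.6626 in.
With β₁ = 0.74, c = a/β₁ = 3.6626/0.74 = 4.95 in.

c ≈ 4.95 in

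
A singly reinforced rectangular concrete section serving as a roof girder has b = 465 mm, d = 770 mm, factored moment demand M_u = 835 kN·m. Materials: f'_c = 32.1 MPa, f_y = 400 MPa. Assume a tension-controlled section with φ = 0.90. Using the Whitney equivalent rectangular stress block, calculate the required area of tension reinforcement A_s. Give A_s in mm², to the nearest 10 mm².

M_n = M_u/φ = 835/0.90 = 927.778 kN·m.
With M_n = 0.85 f'_c a b (d − a/2), solve the quadratic for a:
a = d − √(d² − 2M_n/(0.85 f'_c b)) = 770 − √(770² − 2 × 927.778×10⁶/(0.85 × 32.1 × 465)) = 101.68 mm.
A_s = 0.85 f'_c a b / f_y = 0.85 × 32.1 × 101.68 × 465 / 400 = 3225.2 mm².

A_s ≈ 3230 mm²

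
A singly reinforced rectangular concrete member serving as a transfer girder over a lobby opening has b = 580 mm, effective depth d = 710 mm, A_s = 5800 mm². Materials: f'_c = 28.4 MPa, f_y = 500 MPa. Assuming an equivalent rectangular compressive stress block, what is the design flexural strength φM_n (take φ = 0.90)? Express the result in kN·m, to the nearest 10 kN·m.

T = A_s f_y = 5800 × 500 = 2900000 N = 2900 kN.
From C = T: a = T/(0.85 f'_c b) = 2900000/(0.85 × 28.4 × 580) = 207.13 mm.
M_n = T(d − a/2) = 2900 kN × (710 − 103.565) mm = 1758.66 kN·m.
φM_n = 0.90 × 1758.66 = 1582.79 kN·m.

φM_n ≈ 1580 kN·m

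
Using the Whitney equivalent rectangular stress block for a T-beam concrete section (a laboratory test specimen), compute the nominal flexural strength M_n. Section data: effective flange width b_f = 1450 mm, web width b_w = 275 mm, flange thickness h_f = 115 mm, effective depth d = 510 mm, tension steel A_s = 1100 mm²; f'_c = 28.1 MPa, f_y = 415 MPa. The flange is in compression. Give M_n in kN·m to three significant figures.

M_n ≈ 230 kN·m

Tension: T = A_s f_y = 1100 × 415 = 456500 N.
Try a within the flange: a = T/(0.85 f'_c b_f) = 456500/(0.85 × 28.1 × 1450) = 13.18 mm.
Since a = 13.18 ≤ h_f = 115 mm, the stress block lies entirely in the flange; analyse as a rectangular beam of width b_f.
M_n = T(d − a/2) = 456500 × (510 − 6.59) = 229.81 × 10⁶ N·mm.
M_n = 229.81 kN·m.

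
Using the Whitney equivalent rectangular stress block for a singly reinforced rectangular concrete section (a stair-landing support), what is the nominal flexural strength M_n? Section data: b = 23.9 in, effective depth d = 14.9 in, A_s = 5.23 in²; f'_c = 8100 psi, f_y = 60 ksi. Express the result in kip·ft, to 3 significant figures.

T = A_s f_y = 5.23 × 60 = 313.8 kips.
a = T/(0.85 f'_c b) = 313.8/(0.85 × 8.1 × 23.9) = 1.907 in.
M_n = T(d − a/2) = 313.8 × (14.9 − 0.9535) = 4376.4 kip·in = 4376.4/12 = 364.70 kip·ft.

M_n ≈ 365 kip·ft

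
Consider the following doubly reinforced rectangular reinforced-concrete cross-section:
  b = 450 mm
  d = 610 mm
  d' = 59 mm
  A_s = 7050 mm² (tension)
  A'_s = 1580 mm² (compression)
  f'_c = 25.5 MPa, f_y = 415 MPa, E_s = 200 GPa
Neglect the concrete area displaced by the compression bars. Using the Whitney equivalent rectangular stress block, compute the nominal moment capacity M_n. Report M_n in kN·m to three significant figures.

Assume both tension and compression steel yield.
Net tension couple steel: A_s − A'_s = 5470 mm².
a = (A_s − A'_s) f_y / (0.85 f'_c b) = 2270050/(0.85 × 25.5 × 450) = 232.74 mm.
c = a/β₁ = 232.74/0.85 = 273.81 mm; ε'_s = 0.003(c − d')/c = 0.0024 ≥ f_y/E_s = 0.0021, so compression steel does yield.
M_n = (A_s − A'_s) f_y (d − a/2) + A'_s f_y (d − d') = [2270050 × (610 − 116.37) + 655700 × (610 − 59)] × 10⁻⁶ = 1120.56 + 361.29 = 1481.85 kN·m.

M_n ≈ 1480 kN·m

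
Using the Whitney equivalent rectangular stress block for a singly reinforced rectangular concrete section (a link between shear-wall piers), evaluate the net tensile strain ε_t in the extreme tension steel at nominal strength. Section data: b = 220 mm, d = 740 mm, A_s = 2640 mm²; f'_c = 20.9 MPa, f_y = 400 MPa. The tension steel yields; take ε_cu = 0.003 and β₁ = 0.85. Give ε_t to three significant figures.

a = A_s f_y/(0.85 f'_c b) = 270.19 mm.
β₁ = 0.85, so c = a/β₁ = 270.19/0.85 = 317.87 mm.
From the linear strain diagram with ε_cu = 0.003: ε_t = 0.003 (d − c)/c = 0.003 × (740 − 317.87)/317.87 = 0.00398.
ε_t < 0.004 — the section is over-reinforced for flexure under ACI limits.

ε_t ≈ 0.00398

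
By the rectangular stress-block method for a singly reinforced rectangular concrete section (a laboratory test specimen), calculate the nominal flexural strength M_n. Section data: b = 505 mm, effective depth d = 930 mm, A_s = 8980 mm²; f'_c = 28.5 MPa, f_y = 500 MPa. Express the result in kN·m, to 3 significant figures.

T = A_s f_y = 8980 × 500 = 4490000 N = 4490 kN.
From C = T: a = T/(0.85 f'_c b) = 4490000/(0.85 × 28.5 × 505) = 367.02 mm.
M_n = T(d − a/2) = 4490 kN × (930 − 183.51) mm = 3351.74 kN·m.

M_n ≈ 3350 kN·m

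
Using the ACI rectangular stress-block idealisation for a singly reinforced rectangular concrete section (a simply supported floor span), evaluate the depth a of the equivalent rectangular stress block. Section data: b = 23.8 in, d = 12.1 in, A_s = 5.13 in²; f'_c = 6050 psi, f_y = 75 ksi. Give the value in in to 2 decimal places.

T = A_s f_y = 5.13 × 75 = 384.75 kips.
a = T/(0.85 f'_c b) = 384.75/(0.85 × 6.05 × 23.8) = 3.14 in.

a ≈ 3.14 in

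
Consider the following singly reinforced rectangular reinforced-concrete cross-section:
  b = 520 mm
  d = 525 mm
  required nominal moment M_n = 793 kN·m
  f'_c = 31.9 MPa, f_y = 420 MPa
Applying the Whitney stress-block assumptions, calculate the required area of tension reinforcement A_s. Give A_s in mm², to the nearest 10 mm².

A_s ≈ 4070 mm²

With M_n = 0.85 f'_c a b (d − a/2), solve the quadratic for a:
a = d − √(d² − 2M_n/(0.85 f'_c b)) = 525 − √(525² − 2 × 793×10⁶/(0.85 × 31.9 × 520)) = 121.09 mm.
A_s = 0.85 f'_c a b / f_y = 0.85 × 31.9 × 121.09 × 520 / 420 = 4065.1 mm².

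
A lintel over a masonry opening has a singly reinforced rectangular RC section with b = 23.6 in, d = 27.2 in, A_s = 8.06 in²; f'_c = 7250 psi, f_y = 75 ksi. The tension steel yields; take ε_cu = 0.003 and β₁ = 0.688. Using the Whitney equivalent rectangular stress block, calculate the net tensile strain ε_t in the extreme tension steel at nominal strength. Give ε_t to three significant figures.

ε_t ≈ 0.0105

a = A_s f_y/(0.85 f'_c b) = 4.156 in.
β₁ = 0.688, so c = a/β₁ = 4.156/0.688 = 6.041 in.
From the linear strain diagram with ε_cu = 0.003: ε_t = 0.003 (d − c)/c = 0.003 × (27.2 − 6.041)/6.041 = 0.0105.
Since ε_t ≥ 0.005, the section is tension-controlled.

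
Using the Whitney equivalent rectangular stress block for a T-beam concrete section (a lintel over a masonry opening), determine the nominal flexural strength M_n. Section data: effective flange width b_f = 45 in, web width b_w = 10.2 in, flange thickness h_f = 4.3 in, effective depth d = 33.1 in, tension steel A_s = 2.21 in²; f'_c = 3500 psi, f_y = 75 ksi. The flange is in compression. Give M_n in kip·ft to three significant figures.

Tension: T = A_s f_y = 2.21 × 75 = 165.75 kips.
Try a within the flange: a = T/(0.85 f'_c b_f) = 165.75/(0.85 × 3.5 × 45) = 1.238 in.
Since a = 1.238 ≤ h_f = 4.3 in, the stress block lies entirely in the flange; analyse as a rectangular beam of width b_f.
M_n = T(d − a/2) = 165.75 × (33.1 − 0.619) = 5383.7 kip·in.
M_n = 5383.7/12 = 448.64 kip·ft.

M_n ≈ 449 kip·ft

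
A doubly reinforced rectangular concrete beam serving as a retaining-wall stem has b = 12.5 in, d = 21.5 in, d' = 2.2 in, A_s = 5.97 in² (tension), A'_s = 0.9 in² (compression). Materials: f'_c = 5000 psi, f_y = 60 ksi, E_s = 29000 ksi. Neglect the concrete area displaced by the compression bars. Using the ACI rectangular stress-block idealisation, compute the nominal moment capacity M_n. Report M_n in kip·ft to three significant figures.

Assume both steels yield.
a = (A_s − A'_s) f_y/(0.85 f'_c b) = (5.97 − 0.9) × 60/(0.85 × 5 × 12.5) = 5.726 in.
c = a/β₁ = 5.726/0.8 = 7.158 in; ε'_s = 0.003(c − d')/c = 0.0021 ≥ ε_y = 0.0021, so the compression steel yields.
M_n = (A_s − A'_s) f_y (d − a/2) + A'_s f_y (d − d') = 304.2 × (21.5 − 2.863) + 54 × (21.5 − 2.2) = 5669.4 + 1042.2 = 6711.6 kip·in = 6711.6/12 = 559.30 kip·ft.

M_n ≈ 559 kip·ft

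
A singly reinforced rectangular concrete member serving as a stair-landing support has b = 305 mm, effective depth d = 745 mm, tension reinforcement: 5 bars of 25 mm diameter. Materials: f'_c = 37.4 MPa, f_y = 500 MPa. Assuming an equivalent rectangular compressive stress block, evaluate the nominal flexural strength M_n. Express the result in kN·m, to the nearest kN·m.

A_s = 5 × 491 = 2455 mm².
T = A_s f_y = 2455 × 500 = 1227500 N = 1227.5 kN.
From C = T: a = T/(0.85 f'_c b) = 1227500/(0.85 × 37.4 × 305) = 126.60 mm.
M_n = T(d − a/2) = 1227.5 kN × (745 − 63.3) mm = 836.79 kN·m.

M_n ≈ 837 kN·m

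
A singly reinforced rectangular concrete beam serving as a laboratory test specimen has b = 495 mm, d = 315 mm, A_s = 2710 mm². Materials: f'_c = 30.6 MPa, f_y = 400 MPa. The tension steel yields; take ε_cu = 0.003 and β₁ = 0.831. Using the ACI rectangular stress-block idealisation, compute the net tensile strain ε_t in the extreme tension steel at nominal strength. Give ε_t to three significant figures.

ε_t ≈ 0.00633

a = A_s f_y/(0.85 f'_c b) = 84.19 mm.
β₁ = 0.831, so c = a/β₁ = 84.19/0.831 = 101.31 mm.
From the linear strain diagram with ε_cu = 0.003: ε_t = 0.003 (d − c)/c = 0.003 × (315 − 101.31)/101.31 = 0.00633.
Since ε_t ≥ 0.005, the section is tension-controlled.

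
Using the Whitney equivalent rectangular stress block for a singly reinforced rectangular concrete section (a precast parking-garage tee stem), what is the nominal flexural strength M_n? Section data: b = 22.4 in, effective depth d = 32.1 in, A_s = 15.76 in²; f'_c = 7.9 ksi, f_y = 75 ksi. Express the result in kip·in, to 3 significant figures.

T = A_s f_y = 15.76 × 75 = 1182 kips.
a = T/(0.85 f'_c b) = 1182/(0.85 × 7.9 × 22.4) = 7.858 in.
M_n = T(d − a/2) = 1182 × (32.1 − 3.929) = 33298.1 kip·in.

M_n ≈ 33300 kip·in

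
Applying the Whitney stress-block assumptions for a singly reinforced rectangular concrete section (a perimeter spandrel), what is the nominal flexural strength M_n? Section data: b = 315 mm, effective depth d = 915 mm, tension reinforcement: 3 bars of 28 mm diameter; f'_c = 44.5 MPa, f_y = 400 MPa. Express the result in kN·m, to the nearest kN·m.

A_s = 3 × 616 = 1848 mm².
T = A_s f_y = 1848 × 400 = 739200 N = 739.2 kN.
From C = T: a = T/(0.85 f'_c b) = 739200/(0.85 × 44.5 × 315) = 62.04 mm.
M_n = T(d − a/2) = 739.2 kN × (915 − 31.02) mm = 653.44 kN·m.

M_n ≈ 653 kN·m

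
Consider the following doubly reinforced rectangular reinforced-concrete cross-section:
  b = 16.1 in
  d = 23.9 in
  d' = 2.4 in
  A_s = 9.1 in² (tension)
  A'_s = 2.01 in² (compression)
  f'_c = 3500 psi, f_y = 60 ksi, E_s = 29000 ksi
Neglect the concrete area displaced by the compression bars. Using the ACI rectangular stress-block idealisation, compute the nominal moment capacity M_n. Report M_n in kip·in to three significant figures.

Assume both steels yield.
a = (A_s − A'_s) f_y/(0.85 f'_c b) = (9.1 − 2.01) × 60/(0.85 × 3.5 × 16.1) = 8.881 in.
c = a/β₁ = 8.881/0.85 = 10.448 in; ε'_s = 0.003(c − d')/c = 0.0023 ≥ ε_y = 0.0021, so the compression steel yields.
M_n = (A_s − A'_s) f_y (d − a/2) + A'_s f_y (d − d') = 425.4 × (23.9 − 4.4405) + 120.6 × (23.9 − 2.4) = 8278.1 + 2592.9 = 10871.0 kip·in.

M_n ≈ 10900 kip·in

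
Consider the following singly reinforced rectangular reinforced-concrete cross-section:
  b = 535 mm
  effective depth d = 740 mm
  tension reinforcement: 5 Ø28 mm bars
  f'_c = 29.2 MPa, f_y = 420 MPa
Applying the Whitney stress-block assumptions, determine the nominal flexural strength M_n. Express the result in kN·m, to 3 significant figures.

M_n ≈ 894 kN·m

A_s = 5 × 616 = 3080 mm².
T = A_s f_y = 3080 × 420 = 1293600 N = 1293.6 kN.
From C = T: a = T/(0.85 f'_c b) = 1293600/(0.85 × 29.2 × 535) = 97.42 mm.
M_n = T(d − a/2) = 1293.6 kN × (740 − 48.71) mm = 894.25 kN·m.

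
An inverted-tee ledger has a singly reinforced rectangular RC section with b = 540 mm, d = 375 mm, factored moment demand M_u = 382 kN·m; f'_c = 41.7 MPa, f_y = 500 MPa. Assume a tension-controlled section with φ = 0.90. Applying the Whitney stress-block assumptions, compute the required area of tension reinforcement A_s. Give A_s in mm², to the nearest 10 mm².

A_s ≈ 2480 mm²

M_n = M_u/φ = 382/0.90 = 424.444 kN·m.
With M_n = 0.85 f'_c a b (d − a/2), solve the quadratic for a:
a = d − √(d² − 2M_n/(0.85 f'_c b)) = 375 − √(375² − 2 × 424.444×10⁶/(0.85 × 41.7 × 540)) = 64.72 mm.
A_s = 0.85 f'_c a b / f_y = 0.85 × 41.7 × 64.72 × 540 / 500 = 2477.5 mm².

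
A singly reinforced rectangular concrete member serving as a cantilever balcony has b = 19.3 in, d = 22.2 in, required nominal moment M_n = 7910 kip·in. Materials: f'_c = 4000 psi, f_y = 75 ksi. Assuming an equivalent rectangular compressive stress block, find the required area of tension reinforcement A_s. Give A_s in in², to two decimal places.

From M_n = 0.85 f'_c a b (d − a/2):
a = d − √(d² − 2M_n/(0.85 f'_c b)) = 22.2 − √(22.2² − 2 × 7910/(0.85 × 4 × 19.3)) = 6.333 in.
A_s = 0.85 f'_c a b / f_y = 0.85 × 4 × 6.333 × 19.3 / 75 = 5.541 in².

A_s ≈ 5.54 in²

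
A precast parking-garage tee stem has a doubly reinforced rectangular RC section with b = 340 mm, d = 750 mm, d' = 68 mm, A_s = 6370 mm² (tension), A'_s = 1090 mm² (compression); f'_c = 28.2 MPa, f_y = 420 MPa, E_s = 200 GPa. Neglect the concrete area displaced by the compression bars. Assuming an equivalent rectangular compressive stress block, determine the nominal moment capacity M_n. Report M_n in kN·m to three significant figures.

M_n ≈ 1670 kN·m

Assume both tension and compression steel yield.
Net tension couple steel: A_s − A'_s = 5280 mm².
a = (A_s − A'_s) f_y / (0.85 f'_c b) = 2217600/(0.85 × 28.2 × 340) = 272.10 mm.
c = a/β₁ = 272.10/0.849 = 320.49 mm; ε'_s = 0.003(c − d')/c = 0.0024 ≥ f_y/E_s = 0.0021, so compression steel does yield.
M_n = (A_s − A'_s) f_y (d − a/2) + A'_s f_y (d − d') = [2217600 × (750 − 136.05) + 457800 × (750 − 68)] × 10⁻⁶ = 1361.50 + 312.22 = 1673.72 kN·m.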